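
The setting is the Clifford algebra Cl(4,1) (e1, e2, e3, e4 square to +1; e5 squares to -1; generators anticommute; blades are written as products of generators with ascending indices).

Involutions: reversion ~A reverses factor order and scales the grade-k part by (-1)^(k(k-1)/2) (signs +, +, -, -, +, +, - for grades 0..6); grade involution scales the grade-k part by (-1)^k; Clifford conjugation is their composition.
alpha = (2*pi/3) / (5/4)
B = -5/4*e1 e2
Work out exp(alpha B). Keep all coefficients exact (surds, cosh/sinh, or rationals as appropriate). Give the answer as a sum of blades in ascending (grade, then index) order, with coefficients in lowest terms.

B^2 = (-5/4)^2*(e1 e2)^2 = 25/16*(-1) = -25/16 (a basis 2-blade squares to minus the product of its generators' squares).
B^2 = -25/16 — the series telescopes trigonometrically here: l = 5/4, alpha*l = 2*pi/3, so exp(alpha B) = cos(2*pi/3) + (sin(2*pi/3)/(5/4))*B = -1/2 + (2*sqrt(3)/5)*B.
Answer: -1/2 - sqrt(3)/2*e1 e2


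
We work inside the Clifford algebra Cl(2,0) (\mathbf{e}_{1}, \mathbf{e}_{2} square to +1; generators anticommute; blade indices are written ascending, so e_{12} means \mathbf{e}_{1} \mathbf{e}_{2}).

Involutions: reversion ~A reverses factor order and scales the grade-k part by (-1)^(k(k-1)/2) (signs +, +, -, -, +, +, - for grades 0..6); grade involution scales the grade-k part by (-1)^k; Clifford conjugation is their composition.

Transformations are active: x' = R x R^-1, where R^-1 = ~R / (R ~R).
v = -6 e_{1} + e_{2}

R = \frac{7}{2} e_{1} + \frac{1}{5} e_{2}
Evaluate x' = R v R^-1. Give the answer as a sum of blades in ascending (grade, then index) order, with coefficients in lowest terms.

~R = \frac{7}{2} e_{1} + \frac{1}{5} e_{2}, and R ~R = \frac{1229}{100}, so R^-1 = ~R / (\frac{1229}{100}).
R v = -\frac{104}{5} + \frac{47}{10} e_{12}
Answer: -\frac{7186}{1229} e_{1} - \frac{2061}{1229} e_{2}


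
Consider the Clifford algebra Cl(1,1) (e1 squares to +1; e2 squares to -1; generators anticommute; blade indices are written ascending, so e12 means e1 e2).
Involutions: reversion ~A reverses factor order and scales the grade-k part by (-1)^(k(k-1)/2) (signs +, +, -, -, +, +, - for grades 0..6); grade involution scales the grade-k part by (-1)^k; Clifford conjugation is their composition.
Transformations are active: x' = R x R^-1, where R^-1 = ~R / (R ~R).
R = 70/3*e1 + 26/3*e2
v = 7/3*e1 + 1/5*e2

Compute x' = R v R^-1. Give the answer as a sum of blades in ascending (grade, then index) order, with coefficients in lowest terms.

~R = 70/3*e1 + 26/3*e2, and R ~R = 1408/3, so R^-1 = ~R / (1408/3).
R v = 2372/45 - 140/9*e12
Answer: 2303/792*e1 + 6917/3960*e2


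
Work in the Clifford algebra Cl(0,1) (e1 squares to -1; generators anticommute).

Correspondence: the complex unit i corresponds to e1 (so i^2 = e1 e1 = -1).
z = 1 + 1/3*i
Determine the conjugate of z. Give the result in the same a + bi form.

In blades: z = 1 + 1/3*e1.
Conjugation here is Clifford conjugation: the scalar is fixed and the grade-1 and grade-2 blades all flip sign, giving 1 - 1/3*e1; translating back:
Answer: 1 - 1/3*i


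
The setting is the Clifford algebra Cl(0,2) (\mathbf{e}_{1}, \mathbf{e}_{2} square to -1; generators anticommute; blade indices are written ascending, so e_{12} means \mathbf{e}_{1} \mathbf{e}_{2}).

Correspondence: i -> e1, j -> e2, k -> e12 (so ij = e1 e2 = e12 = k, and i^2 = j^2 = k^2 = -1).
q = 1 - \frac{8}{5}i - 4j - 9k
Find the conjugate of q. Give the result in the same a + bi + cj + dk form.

In blades: q = 1 - \frac{8}{5} e_{1} - 4 e_{2} - 9 e_{12}.
Conjugation here is Clifford conjugation: the scalar is fixed and the grade-1 and grade-2 blades all flip sign, giving 1 + \frac{8}{5} e_{1} + 4 e_{2} + 9 e_{12}; translating back:
Answer: 1 + \frac{8}{5}i + 4j + 9k


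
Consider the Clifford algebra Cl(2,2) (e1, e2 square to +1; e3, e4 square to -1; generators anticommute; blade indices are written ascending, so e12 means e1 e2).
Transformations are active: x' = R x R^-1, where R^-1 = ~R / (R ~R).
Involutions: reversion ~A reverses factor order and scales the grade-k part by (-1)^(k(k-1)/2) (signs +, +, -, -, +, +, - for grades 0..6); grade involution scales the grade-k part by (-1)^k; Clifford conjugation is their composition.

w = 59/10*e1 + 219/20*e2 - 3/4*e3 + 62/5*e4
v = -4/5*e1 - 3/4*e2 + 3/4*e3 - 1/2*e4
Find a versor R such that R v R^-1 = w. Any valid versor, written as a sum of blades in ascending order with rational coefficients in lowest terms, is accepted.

Equal squares first: v^2 = w^2 = 39/100. Then v + w = 51/10*e1 + 51/5*e2 + 119/10*e4 is a versor taking v to w, provided it is invertible.
Answer: 51/10*e1 + 51/5*e2 + 119/10*e4


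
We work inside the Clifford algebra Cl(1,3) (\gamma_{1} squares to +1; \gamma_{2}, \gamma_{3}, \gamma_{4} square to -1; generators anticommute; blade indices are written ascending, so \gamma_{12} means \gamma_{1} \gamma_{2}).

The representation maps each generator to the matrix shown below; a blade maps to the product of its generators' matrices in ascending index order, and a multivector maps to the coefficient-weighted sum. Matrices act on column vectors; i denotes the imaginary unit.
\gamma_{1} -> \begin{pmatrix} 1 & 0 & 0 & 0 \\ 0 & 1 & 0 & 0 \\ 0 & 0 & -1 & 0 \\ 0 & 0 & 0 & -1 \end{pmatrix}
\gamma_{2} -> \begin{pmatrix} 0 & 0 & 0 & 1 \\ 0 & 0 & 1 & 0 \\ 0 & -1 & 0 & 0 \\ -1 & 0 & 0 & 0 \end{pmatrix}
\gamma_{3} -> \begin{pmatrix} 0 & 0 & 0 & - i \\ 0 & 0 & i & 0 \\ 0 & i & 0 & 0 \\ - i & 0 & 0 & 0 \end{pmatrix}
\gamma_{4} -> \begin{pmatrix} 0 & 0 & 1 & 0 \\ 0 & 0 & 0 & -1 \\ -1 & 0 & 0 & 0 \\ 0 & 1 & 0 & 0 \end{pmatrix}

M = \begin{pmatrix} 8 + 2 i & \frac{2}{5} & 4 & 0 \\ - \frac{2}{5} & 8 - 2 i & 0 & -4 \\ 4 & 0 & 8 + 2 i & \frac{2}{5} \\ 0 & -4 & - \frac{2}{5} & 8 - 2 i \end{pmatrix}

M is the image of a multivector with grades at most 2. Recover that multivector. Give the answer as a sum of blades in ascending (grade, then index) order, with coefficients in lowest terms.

Method: the blade images are trace-orthogonal — tr(rho(e_A) rho(e_B)^-1) = 4 if A = B and 0 otherwise — and rho(e_A)^-1 = (e_A)^2 * rho(e_A) with (e_A)^2 = +1 or -1, so the coefficient of e_A in the preimage is (e_A)^2 * tr(M rho(e_A))/4.
Nonzero projections over blades of grade <= 2: 1: (1)^2 = +1, tr(M 1) = 32, coefficient 8; \gamma_{14}: (\gamma_{14})^2 = +1, tr(M rho(\gamma_{14})) = 16, coefficient 4; \gamma_{23}: (\gamma_{23})^2 = -1, tr(M rho(\gamma_{23})) = 8, coefficient -2; \gamma_{24}: (\gamma_{24})^2 = -1, tr(M rho(\gamma_{24})) = - \frac{8}{5}, coefficient \frac{2}{5}. Every other blade of grade <= 2 projects to 0.
Answer: 8 + 4 \gamma_{14} - 2 \gamma_{23} + \frac{2}{5} \gamma_{24}


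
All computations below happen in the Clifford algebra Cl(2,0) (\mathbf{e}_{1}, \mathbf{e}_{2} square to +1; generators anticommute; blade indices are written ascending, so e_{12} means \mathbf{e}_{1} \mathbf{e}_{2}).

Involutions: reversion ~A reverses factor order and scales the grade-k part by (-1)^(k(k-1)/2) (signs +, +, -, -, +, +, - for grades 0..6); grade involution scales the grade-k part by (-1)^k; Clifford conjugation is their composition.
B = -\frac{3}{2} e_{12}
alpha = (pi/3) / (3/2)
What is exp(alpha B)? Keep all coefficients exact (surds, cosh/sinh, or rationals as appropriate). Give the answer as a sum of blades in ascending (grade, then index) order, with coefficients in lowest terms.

B^2 = (-\frac{3}{2})^2*(e_{12})^2 = \frac{9}{4}*(-1) = -\frac{9}{4} (a basis 2-blade squares to minus the product of its generators' squares).
B^2 = -\frac{9}{4} — the series telescopes trigonometrically here: l = \frac{3}{2}, alpha*l = \frac{\pi}{3}, so exp(alpha B) = cos(\frac{\pi}{3}) + (sin(\frac{\pi}{3})/(\frac{3}{2}))*B = \frac{1}{2} + (\frac{\sqrt{3}}{3})*B.
Answer: \frac{1}{2} - \frac{\sqrt{3}}{2} e_{12}


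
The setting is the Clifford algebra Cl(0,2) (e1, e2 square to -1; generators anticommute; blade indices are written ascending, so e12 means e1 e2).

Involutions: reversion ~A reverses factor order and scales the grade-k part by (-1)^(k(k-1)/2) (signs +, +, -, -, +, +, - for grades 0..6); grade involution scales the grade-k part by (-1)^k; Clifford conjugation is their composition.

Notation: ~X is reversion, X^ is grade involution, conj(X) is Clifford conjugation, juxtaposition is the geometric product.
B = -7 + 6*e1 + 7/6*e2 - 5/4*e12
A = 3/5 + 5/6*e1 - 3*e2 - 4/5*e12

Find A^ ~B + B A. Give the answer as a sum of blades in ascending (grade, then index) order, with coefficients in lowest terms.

first term: -17/10 + 847/60*e1 - 2887/120*e2 - 568/45*e12
second term: -67/10 - 83/12*e1 + 611/24*e2 - 1271/90*e12
Answer: -42/5 + 36/5*e1 + 7/5*e2 - 2407/90*e12


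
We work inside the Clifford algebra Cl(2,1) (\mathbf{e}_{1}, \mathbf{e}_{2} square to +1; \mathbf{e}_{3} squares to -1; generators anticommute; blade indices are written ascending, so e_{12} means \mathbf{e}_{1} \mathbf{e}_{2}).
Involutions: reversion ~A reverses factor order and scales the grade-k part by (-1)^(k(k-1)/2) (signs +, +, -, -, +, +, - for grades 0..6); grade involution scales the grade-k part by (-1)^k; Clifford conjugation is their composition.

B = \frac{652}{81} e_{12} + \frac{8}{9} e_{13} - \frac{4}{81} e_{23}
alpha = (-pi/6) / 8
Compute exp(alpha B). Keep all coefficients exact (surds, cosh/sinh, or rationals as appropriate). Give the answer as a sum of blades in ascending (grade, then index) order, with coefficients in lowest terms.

B^2 term by term: the squares give (\frac{652}{81})^2*(e_{12})^2 + (\frac{8}{9})^2*(e_{13})^2 + (-\frac{4}{81})^2*(e_{23})^2 = \frac{425104}{6561}*(-1) + \frac{64}{81}*(+1) + \frac{16}{6561}*(+1) = -64 (each basis 2-blade squares to minus the product of its generators' squares); cross terms between blades sharing an index anticommute and cancel. So B^2 = -64.
B^2 = -64 — the series telescopes trigonometrically here: l = 8, alpha*l = - \frac{\pi}{6}, so exp(alpha B) = cos(- \frac{\pi}{6}) + (sin(- \frac{\pi}{6})/8)*B = \frac{\sqrt{3}}{2} + (- \frac{1}{16})*B.
Answer: \frac{\sqrt{3}}{2} - \frac{163}{324} e_{12} - \frac{1}{18} e_{13} + \frac{1}{324} e_{23}


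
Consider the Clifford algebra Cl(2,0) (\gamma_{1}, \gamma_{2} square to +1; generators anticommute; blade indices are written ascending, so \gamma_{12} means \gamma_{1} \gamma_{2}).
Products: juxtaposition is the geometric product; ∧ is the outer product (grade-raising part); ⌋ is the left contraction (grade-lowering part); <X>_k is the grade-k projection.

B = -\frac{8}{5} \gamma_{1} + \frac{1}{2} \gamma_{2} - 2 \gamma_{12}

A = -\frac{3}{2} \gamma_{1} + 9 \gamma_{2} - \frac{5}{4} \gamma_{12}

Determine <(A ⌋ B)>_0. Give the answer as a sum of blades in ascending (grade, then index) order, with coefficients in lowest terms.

step 1: \frac{22}{5} + 18 \gamma_{1} + 3 \gamma_{2}
step 2: \frac{22}{5}
Answer: \frac{22}{5}


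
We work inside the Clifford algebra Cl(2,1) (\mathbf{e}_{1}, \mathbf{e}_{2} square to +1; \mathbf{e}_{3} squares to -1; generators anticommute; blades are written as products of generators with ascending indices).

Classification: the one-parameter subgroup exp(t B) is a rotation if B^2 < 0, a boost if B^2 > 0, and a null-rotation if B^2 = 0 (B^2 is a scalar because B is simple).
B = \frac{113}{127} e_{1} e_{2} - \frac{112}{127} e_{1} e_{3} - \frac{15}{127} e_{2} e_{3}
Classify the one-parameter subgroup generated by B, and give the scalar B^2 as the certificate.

B^2 term by term: the squares give (\frac{113}{127})^2*(e_{1} e_{2})^2 + (-\frac{112}{127})^2*(e_{1} e_{3})^2 + (-\frac{15}{127})^2*(e_{2} e_{3})^2 = \frac{12769}{16129}*(-1) + \frac{12544}{16129}*(+1) + \frac{225}{16129}*(+1) = 0 (each basis 2-blade squares to minus the product of its generators' squares); cross terms between blades sharing an index anticommute and cancel. So B^2 = 0.
Answer: null-rotation, certificate B^2 = 0. Why this suffices: the scalar 0 survives any versor conjugation, so its sign alone determines the class however B is presented.


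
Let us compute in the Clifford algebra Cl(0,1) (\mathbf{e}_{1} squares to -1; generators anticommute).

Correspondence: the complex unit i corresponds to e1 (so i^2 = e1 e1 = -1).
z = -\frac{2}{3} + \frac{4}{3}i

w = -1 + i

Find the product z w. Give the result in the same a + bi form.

In blades: z = -\frac{2}{3} + \frac{4}{3} e_{1}, w = -1 + e_{1}.
Distribute z over w term by term (generator squares from the signature, products reordered to ascending indices): (-\frac{2}{3})*w = \frac{2}{3} - \frac{2}{3} e_{1}; (\frac{4}{3} e_{1})*w = -\frac{4}{3} - \frac{4}{3} e_{1}.
Sum: -\frac{2}{3} - 2 e_{1}; translating back through the correspondence:
Answer: -\frac{2}{3} - 2i


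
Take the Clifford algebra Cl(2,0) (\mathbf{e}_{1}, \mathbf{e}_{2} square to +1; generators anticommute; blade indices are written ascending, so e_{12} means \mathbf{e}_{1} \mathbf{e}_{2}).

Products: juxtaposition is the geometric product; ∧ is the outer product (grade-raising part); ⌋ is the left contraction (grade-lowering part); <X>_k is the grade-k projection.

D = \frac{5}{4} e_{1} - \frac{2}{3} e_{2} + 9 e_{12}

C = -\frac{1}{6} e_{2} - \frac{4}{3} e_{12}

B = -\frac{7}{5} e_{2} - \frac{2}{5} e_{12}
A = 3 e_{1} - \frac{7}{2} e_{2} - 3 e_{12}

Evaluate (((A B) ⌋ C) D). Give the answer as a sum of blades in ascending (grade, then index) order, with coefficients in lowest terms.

step 1: \frac{37}{10} + \frac{14}{5} e_{1} - \frac{6}{5} e_{2} - \frac{21}{5} e_{12}
step 2: -\frac{27}{5} - \frac{8}{5} e_{1} - \frac{87}{20} e_{2} - \frac{74}{15} e_{12}
step 3: \frac{453}{10} + \frac{1606}{45} e_{1} - \frac{139}{30} e_{2} - \frac{10103}{240} e_{12}
Answer: \frac{453}{10} + \frac{1606}{45} e_{1} - \frac{139}{30} e_{2} - \frac{10103}{240} e_{12}


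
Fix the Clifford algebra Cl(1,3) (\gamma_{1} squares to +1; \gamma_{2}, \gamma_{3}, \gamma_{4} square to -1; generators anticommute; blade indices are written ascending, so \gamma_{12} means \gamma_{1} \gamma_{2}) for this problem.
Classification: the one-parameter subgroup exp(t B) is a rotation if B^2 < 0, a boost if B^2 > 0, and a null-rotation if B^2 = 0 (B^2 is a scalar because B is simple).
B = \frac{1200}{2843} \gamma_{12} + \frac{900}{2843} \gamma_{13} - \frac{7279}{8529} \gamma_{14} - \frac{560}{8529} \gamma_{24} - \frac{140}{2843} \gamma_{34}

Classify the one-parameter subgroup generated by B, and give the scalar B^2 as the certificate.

B^2 term by term: the squares give (\frac{1200}{2843})^2*(\gamma_{12})^2 + (\frac{900}{2843})^2*(\gamma_{13})^2 + (-\frac{7279}{8529})^2*(\gamma_{14})^2 + (-\frac{560}{8529})^2*(\gamma_{24})^2 + (-\frac{140}{2843})^2*(\gamma_{34})^2 = \frac{1440000}{8082649}*(+1) + \frac{810000}{8082649}*(+1) + \frac{52983841}{72743841}*(+1) + \frac{313600}{72743841}*(-1) + \frac{19600}{8082649}*(-1) = 1 (each basis 2-blade squares to minus the product of its generators' squares); cross terms between blades sharing an index anticommute and cancel; the commuting (index-disjoint) pairs give grade-4 terms 2*c*c'*(blade product), which cancel blade by blade — \gamma_{1234}: -\frac{336000}{8082649} + \frac{336000}{8082649} = 0 — confirming B is simple. So B^2 = 1.
Answer: boost, certificate B^2 = 1. One invariant decides it: the square 1 survives every conjugation, and its sign is exactly the classification.


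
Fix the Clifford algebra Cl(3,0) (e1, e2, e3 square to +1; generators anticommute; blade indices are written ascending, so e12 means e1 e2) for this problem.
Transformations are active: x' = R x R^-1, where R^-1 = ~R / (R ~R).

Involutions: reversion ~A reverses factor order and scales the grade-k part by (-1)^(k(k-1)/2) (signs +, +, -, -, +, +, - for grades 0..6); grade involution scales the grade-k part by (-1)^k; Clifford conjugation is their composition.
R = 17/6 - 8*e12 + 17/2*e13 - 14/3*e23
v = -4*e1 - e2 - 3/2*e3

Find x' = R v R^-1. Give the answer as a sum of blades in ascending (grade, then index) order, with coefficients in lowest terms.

~R = 17/6 + 8*e12 - 17/2*e13 + 14/3*e23, and R ~R = 2989/18, so R^-1 = ~R / (2989/18).
R v = -193/12*e1 - 167/6*e2 + 301/12*e3 + 235/6*e123
Answer: 7471/5978*e1 - 11835/2989*e2 - 4238/2989*e3


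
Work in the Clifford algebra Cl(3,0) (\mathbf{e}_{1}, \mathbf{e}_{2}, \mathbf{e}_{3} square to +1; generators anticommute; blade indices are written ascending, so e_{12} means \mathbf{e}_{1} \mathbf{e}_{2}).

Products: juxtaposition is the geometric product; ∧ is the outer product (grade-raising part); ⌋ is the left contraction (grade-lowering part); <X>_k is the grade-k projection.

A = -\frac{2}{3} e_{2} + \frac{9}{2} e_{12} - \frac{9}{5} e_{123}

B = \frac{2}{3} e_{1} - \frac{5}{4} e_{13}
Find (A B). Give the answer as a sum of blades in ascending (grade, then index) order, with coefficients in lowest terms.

step 1: -\frac{3}{4} e_{2} + \frac{4}{9} e_{12} + \frac{177}{40} e_{23} - \frac{5}{6} e_{123}
Answer: -\frac{3}{4} e_{2} + \frac{4}{9} e_{12} + \frac{177}{40} e_{23} - \frac{5}{6} e_{123}


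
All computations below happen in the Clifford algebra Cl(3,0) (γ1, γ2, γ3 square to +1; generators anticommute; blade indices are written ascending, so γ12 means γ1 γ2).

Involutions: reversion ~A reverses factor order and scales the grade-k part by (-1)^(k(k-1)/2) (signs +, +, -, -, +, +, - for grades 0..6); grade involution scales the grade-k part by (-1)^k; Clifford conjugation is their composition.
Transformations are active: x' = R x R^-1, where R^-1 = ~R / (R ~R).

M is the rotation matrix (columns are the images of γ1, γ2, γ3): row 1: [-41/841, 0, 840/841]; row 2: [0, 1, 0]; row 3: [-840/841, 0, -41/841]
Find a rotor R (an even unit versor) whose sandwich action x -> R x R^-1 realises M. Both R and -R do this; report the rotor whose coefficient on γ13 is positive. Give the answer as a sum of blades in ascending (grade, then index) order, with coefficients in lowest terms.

Method: write R = a + b12*γ12 + b13*γ13 + b23*γ23 with a^2 + b12^2 + b13^2 + b23^2 = 1 (so R^-1 = ~R). Expanding the columns R e_j ~R gives tr M = 4a^2 - 1 and, from the antisymmetric part, M21 - M12 = -4a*b12, M13 - M31 = 4a*b13, M32 - M23 = -4a*b23.
Here tr M = 759/841, so a^2 = (1 + tr M)/4 = 400/841 and a = ±20/29. Taking a = 20/29: M21 - M12 = 0, M13 - M31 = 1680/841, M32 - M23 = 0, giving b12 = 0, b13 = 21/29, b23 = 0, i.e. R = 20/29 + 21/29*γ13.
Its γ13 coefficient is already positive.
Answer: 20/29 + 21/29*γ13. Recall the cover is two-to-one: with M of trace 759/841, both preimages act alike, and the stated γ13 sign chooses the sheet.


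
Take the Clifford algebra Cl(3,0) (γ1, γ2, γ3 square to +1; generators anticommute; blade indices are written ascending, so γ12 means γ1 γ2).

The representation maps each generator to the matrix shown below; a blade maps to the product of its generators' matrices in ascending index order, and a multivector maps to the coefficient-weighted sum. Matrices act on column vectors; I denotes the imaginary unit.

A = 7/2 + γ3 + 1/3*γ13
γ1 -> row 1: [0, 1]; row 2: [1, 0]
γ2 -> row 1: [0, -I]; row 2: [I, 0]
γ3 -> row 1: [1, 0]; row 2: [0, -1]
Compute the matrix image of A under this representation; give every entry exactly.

Bivector images (products of the table entries): rho(γ13) = rho(γ1)rho(γ3) = row 1: [0, -1]; row 2: [1, 0].
M = (7/2)*1 + (1)*rho(γ3) + (1/3)*rho(γ13), summed entrywise (1 is the identity matrix):
Answer: row 1: [9/2, -1/3]; row 2: [1/3, 5/2]


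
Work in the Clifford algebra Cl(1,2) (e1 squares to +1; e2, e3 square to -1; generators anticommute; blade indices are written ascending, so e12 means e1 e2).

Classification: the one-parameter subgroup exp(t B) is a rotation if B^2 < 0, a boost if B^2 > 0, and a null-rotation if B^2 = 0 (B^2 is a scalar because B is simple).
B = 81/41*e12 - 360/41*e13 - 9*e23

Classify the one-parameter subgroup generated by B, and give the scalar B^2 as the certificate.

B^2 term by term: the squares give (81/41)^2*(e12)^2 + (-360/41)^2*(e13)^2 + (-9)^2*(e23)^2 = 6561/1681*(+1) + 129600/1681*(+1) + 81*(-1) = 0 (each basis 2-blade squares to minus the product of its generators' squares); cross terms between blades sharing an index anticommute and cancel. So B^2 = 0.
Answer: null-rotation, certificate B^2 = 0. One invariant decides it: the square 0 survives every conjugation, and its sign is exactly the classification.


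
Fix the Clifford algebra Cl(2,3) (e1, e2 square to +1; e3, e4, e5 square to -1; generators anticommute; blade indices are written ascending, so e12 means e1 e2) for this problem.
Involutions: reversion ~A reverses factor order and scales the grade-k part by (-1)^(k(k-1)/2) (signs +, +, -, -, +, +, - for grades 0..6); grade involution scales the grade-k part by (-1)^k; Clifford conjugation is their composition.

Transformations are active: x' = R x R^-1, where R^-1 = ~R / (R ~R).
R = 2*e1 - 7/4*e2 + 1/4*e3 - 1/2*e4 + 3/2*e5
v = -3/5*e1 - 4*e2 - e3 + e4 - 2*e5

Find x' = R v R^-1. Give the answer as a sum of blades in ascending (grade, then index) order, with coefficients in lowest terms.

~R = 2*e1 - 7/4*e2 + 1/4*e3 - 1/2*e4 + 3/2*e5, and R ~R = 9/2, so R^-1 = ~R / (9/2).
R v = 191/20 - 181/20*e12 - 37/20*e13 + 17/10*e14 - 31/10*e15 + 11/4*e23 - 15/4*e24 + 19/2*e25 - 1/4*e34 + e35 - 1/2*e45
Answer: 409/45*e1 - 617/180*e2 + 371/180*e3 - 281/90*e4 + 251/30*e5


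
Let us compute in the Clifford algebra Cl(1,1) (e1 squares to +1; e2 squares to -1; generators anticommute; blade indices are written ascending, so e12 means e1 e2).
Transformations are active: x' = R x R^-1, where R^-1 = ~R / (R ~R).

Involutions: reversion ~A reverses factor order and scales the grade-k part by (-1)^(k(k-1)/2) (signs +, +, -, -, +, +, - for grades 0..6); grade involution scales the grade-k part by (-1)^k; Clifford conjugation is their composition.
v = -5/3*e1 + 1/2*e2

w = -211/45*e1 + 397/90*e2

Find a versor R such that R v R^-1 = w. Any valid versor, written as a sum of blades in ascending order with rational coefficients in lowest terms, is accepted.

Reasoning: v^2 = w^2 = 91/36 since conjugation preserves the quadratic form; R = v + w = -286/45*e1 + 221/45*e2 is then valid when invertible, keeping its own part and reversing (v - w)/2.
Answer: -286/45*e1 + 221/45*e2


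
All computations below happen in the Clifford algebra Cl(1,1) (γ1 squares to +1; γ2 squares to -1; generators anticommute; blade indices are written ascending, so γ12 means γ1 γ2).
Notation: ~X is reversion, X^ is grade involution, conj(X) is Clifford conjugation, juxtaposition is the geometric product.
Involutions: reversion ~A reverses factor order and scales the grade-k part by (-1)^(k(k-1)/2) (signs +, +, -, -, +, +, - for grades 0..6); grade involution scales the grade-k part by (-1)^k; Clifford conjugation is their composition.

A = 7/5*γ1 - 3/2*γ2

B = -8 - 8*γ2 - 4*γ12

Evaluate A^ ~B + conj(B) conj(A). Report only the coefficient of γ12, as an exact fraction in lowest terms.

first term: 12 + 86/5*γ1 - 88/5*γ2 + 56/5*γ12
second term: -12 + 26/5*γ1 - 32/5*γ2 + 56/5*γ12
Answer: 112/5


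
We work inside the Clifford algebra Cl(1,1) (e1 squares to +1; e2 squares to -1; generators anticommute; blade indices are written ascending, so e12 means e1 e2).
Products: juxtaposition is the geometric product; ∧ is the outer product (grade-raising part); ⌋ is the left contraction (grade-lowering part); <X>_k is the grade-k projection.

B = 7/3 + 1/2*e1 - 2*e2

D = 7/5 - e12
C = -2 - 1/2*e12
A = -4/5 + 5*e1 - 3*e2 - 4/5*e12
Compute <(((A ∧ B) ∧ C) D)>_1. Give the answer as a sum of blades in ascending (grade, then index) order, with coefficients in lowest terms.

step 1: -28/15 + 169/15*e1 - 27/5*e2 - 311/30*e12
step 2: 56/15 - 338/15*e1 + 54/5*e2 + 65/3*e12
step 3: -411/25 - 3176/75*e1 + 2824/75*e2 + 133/5*e12
step 4: -3176/75*e1 + 2824/75*e2
Answer: -3176/75*e1 + 2824/75*e2


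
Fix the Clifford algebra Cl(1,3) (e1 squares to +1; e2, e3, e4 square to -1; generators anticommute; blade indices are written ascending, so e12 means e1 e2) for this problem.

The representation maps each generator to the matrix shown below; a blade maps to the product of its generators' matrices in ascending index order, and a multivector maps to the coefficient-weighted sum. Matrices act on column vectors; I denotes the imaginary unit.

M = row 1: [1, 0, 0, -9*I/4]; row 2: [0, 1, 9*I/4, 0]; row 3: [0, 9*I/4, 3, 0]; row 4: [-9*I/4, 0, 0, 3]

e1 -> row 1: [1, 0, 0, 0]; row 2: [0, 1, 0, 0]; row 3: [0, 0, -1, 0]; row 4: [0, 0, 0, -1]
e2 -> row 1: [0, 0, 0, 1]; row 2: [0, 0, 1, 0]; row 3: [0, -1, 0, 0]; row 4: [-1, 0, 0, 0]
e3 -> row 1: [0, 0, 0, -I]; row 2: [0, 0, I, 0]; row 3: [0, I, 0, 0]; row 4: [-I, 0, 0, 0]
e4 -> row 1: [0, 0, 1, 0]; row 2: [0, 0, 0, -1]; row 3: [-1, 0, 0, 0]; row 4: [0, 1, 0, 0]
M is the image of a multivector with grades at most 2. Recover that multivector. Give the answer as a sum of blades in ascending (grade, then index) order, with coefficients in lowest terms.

Method: the blade images are trace-orthogonal — tr(rho(e_A) rho(e_B)^-1) = 4 if A = B and 0 otherwise — and rho(e_A)^-1 = (e_A)^2 * rho(e_A) with (e_A)^2 = +1 or -1, so the coefficient of e_A in the preimage is (e_A)^2 * tr(M rho(e_A))/4.
Nonzero projections over blades of grade <= 2: 1: (1)^2 = +1, tr(M 1) = 8, coefficient 2; e1: (e1)^2 = +1, tr(M rho(e1)) = -4, coefficient -1; e3: (e3)^2 = -1, tr(M rho(e3)) = -9, coefficient 9/4. Every other blade of grade <= 2 projects to 0.
Answer: 2 - e1 + 9/4*e3


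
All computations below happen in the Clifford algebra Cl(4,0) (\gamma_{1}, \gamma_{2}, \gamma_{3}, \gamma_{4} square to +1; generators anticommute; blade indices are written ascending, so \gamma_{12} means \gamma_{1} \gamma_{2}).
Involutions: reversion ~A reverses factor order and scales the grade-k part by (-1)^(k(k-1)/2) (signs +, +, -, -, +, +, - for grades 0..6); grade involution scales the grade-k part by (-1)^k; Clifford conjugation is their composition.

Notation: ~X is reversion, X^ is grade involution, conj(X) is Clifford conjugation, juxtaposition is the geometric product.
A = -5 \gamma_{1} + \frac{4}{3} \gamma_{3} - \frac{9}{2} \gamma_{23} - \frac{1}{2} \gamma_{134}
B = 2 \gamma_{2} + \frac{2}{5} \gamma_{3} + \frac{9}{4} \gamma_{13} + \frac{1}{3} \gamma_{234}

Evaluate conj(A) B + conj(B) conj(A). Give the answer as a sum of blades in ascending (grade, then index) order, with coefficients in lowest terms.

first term: -\frac{8}{15} + 3 \gamma_{1} + \frac{9}{5} \gamma_{2} + \frac{9}{4} \gamma_{3} - \frac{3}{8} \gamma_{4} + \frac{487}{24} \gamma_{12} + 2 \gamma_{13} + \frac{1}{5} \gamma_{14} + \frac{8}{3} \gamma_{23} + \frac{4}{9} \gamma_{24} + \frac{2}{3} \gamma_{1234}
second term: \frac{8}{15} + 3 \gamma_{1} + \frac{9}{5} \gamma_{2} + \frac{9}{4} \gamma_{3} - \frac{21}{8} \gamma_{4} + \frac{479}{24} \gamma_{12} + 2 \gamma_{13} - \frac{1}{5} \gamma_{14} + \frac{8}{3} \gamma_{23} + \frac{4}{9} \gamma_{24} - \frac{8}{3} \gamma_{1234}
Answer: 6 \gamma_{1} + \frac{18}{5} \gamma_{2} + \frac{9}{2} \gamma_{3} - 3 \gamma_{4} + \frac{161}{4} \gamma_{12} + 4 \gamma_{13} + \frac{16}{3} \gamma_{23} + \frac{8}{9} \gamma_{24} - 2 \gamma_{1234}


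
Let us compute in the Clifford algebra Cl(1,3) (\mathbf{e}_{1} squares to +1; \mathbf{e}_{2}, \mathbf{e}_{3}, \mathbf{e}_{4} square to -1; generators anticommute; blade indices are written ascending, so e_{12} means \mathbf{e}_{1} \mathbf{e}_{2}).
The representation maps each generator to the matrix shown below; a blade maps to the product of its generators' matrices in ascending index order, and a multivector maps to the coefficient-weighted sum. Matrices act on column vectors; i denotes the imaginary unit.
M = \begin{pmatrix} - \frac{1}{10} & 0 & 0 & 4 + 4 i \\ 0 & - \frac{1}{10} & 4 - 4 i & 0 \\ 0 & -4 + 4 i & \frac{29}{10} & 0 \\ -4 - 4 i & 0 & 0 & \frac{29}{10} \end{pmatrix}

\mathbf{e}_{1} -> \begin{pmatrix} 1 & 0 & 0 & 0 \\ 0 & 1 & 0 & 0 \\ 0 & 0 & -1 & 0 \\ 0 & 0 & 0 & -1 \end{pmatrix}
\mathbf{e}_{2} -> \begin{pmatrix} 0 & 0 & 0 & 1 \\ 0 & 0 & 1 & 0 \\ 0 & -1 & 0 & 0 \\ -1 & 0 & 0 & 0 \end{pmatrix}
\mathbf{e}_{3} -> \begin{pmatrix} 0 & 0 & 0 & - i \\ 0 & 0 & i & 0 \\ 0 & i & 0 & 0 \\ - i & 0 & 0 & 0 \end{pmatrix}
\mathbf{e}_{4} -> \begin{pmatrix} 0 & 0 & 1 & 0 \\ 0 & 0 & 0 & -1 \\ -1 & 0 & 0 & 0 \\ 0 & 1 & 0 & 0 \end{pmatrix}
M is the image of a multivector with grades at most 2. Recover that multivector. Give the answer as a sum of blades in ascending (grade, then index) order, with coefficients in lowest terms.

Method: the blade images are trace-orthogonal — tr(rho(e_A) rho(e_B)^-1) = 4 if A = B and 0 otherwise — and rho(e_A)^-1 = (e_A)^2 * rho(e_A) with (e_A)^2 = +1 or -1, so the coefficient of e_A in the preimage is (e_A)^2 * tr(M rho(e_A))/4.
Nonzero projections over blades of grade <= 2: 1: (1)^2 = +1, tr(M 1) = \frac{28}{5}, coefficient \frac{7}{5}; e_{1}: (e_{1})^2 = +1, tr(M rho(e_{1})) = -6, coefficient -\frac{3}{2}; e_{2}: (e_{2})^2 = -1, tr(M rho(e_{2})) = -16, coefficient 4; e_{13}: (e_{13})^2 = +1, tr(M rho(e_{13})) = -16, coefficient -4. Every other blade of grade <= 2 projects to 0.
Answer: \frac{7}{5} - \frac{3}{2} e_{1} + 4 e_{2} - 4 e_{13}


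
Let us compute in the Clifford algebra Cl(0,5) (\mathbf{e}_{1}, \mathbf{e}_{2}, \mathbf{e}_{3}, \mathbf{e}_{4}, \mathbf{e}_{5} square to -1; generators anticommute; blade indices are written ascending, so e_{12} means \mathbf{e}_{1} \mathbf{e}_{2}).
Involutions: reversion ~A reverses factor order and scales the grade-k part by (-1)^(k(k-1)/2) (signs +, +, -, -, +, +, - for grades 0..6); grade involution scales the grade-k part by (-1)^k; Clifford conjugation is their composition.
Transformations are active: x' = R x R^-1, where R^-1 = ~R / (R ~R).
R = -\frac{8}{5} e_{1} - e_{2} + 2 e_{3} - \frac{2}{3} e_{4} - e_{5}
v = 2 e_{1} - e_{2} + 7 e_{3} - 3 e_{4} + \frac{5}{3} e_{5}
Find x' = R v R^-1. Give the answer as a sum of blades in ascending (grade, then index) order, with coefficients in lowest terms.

~R = -\frac{8}{5} e_{1} - e_{2} + 2 e_{3} - \frac{2}{3} e_{4} - e_{5}, and R ~R = -\frac{2026}{225}, so R^-1 = ~R / (-\frac{2026}{225}).
R v = -\frac{182}{15} + \frac{18}{5} e_{12} - \frac{76}{5} e_{13} + \frac{92}{15} e_{14} - \frac{2}{3} e_{15} - 5 e_{23} + \frac{7}{3} e_{24} - \frac{8}{3} e_{25} - \frac{4}{3} e_{34} + \frac{31}{3} e_{35} - \frac{37}{9} e_{45}
Answer: -\frac{6394}{1013} e_{1} - \frac{1717}{1013} e_{2} - \frac{1631}{1013} e_{3} + \frac{1219}{1013} e_{4} - \frac{13255}{3039} e_{5}


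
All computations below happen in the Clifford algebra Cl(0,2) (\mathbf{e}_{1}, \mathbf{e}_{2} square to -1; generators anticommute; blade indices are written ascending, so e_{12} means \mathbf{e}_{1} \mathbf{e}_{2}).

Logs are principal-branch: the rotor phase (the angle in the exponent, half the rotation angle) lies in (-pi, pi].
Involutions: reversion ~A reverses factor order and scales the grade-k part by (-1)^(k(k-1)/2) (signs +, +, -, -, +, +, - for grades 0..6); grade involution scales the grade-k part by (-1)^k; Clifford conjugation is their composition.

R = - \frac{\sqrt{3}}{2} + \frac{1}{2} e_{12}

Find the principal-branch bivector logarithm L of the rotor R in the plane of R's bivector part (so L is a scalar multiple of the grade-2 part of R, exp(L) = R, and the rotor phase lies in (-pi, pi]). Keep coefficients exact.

The scalar part of R is - \frac{\sqrt{3}}{2}, which pins the rotor phase on the principal branch; dividing the bivector part by the sine of that phase recovers the unit plane, and L is the phase times that plane.
Concretely: cos(phase) = - \frac{\sqrt{3}}{2} gives phase = ±\frac{5 \pi}{6}, and since phase/sin(phase) is even the sign is immaterial: L = (phase/sin(phase)) * <R>_2 = (\frac{5 \pi}{3}) * <R>_2.
Answer: \frac{5 \pi}{6} e_{12}


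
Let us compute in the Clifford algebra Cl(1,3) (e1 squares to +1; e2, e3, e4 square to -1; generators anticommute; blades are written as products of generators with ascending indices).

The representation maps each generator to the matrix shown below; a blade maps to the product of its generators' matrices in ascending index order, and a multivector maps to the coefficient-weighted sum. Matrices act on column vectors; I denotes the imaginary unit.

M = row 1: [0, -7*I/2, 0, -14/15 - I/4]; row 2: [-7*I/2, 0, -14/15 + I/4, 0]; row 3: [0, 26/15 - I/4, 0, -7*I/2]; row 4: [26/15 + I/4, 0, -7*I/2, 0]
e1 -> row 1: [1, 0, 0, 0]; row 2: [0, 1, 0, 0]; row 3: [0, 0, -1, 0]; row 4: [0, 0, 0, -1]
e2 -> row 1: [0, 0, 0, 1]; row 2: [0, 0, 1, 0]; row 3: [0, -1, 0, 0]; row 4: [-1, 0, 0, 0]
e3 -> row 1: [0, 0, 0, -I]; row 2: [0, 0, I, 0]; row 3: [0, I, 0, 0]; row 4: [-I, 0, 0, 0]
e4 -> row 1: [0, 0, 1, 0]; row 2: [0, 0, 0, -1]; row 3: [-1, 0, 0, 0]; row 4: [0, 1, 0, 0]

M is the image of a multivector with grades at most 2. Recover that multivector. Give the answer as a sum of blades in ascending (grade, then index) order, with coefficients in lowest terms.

Method: the blade images are trace-orthogonal — tr(rho(e_A) rho(e_B)^-1) = 4 if A = B and 0 otherwise — and rho(e_A)^-1 = (e_A)^2 * rho(e_A) with (e_A)^2 = +1 or -1, so the coefficient of e_A in the preimage is (e_A)^2 * tr(M rho(e_A))/4.
Nonzero projections over blades of grade <= 2: e2: (e2)^2 = -1, tr(M rho(e2)) = 16/3, coefficient -4/3; e1 e2: (e1 e2)^2 = +1, tr(M rho(e1 e2)) = 8/5, coefficient 2/5; e1 e3: (e1 e3)^2 = +1, tr(M rho(e1 e3)) = 1, coefficient 1/4; e3 e4: (e3 e4)^2 = -1, tr(M rho(e3 e4)) = -14, coefficient 7/2. Every other blade of grade <= 2 projects to 0.
Answer: -4/3*e2 + 2/5*e1 e2 + 1/4*e1 e3 + 7/2*e3 e4


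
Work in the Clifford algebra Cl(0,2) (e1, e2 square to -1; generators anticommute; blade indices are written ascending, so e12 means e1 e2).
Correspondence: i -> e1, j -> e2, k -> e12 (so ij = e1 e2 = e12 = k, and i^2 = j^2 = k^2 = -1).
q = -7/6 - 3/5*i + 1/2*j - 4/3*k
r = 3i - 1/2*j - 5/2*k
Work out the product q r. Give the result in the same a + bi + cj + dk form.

In blades: q = -7/6 - 3/5*e1 + 1/2*e2 - 4/3*e12, r = 3*e1 - 1/2*e2 - 5/2*e12.
Distribute q over r term by term (generator squares from the signature, products reordered to ascending indices): (-7/6)*r = -7/2*e1 + 7/12*e2 + 35/12*e12; (-3/5*e1)*r = 9/5 - 3/2*e2 + 3/10*e12; (1/2*e2)*r = 1/4 - 5/4*e1 - 3/2*e12; (-4/3*e12)*r = -10/3 - 2/3*e1 - 4*e2.
Sum: -77/60 - 65/12*e1 - 59/12*e2 + 103/60*e12; translating back through the correspondence:
Answer: -77/60 - 65/12*i - 59/12*j + 103/60*k


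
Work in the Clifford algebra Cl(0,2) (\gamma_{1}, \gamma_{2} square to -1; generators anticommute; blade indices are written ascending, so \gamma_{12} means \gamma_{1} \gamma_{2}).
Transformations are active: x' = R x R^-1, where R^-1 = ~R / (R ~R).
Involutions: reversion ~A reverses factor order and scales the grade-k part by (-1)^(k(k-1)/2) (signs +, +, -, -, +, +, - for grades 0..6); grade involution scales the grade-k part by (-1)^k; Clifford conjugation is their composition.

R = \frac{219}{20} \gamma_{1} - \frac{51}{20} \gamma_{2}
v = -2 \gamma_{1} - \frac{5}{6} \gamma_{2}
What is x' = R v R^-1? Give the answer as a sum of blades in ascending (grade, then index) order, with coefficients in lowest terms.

~R = \frac{219}{20} \gamma_{1} - \frac{51}{20} \gamma_{2}, and R ~R = -\frac{25281}{200}, so R^-1 = ~R / (-\frac{25281}{200}).
R v = \frac{791}{40} - \frac{569}{40} \gamma_{12}
Answer: -\frac{24035}{16854} \gamma_{1} + \frac{4582}{2809} \gamma_{2}


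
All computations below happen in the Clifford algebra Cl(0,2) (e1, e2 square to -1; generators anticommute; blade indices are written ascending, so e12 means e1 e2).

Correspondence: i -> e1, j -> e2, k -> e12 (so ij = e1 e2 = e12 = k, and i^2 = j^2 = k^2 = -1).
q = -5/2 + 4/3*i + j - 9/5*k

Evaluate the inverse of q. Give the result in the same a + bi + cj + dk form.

In blades: q = -5/2 + 4/3*e1 + e2 - 9/5*e12.
With qbar = -5/2 - 4/3*e1 - e2 + 9/5*e12 (scalar fixed, mapped units negated), q qbar = 11041/900 (the sum of squared coefficients), so q^-1 = qbar / (11041/900) = -2250/11041 - 1200/11041*e1 - 900/11041*e2 + 1620/11041*e12; translating back:
Answer: -2250/11041 - 1200/11041*i - 900/11041*j + 1620/11041*k


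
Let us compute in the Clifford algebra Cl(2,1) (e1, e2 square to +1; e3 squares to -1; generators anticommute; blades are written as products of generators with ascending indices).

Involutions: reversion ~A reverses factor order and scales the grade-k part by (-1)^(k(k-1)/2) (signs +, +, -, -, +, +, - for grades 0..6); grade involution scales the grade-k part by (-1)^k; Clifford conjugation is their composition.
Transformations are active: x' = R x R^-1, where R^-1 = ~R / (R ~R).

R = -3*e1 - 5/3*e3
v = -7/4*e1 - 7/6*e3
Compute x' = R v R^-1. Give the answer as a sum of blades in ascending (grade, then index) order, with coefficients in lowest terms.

~R = -3*e1 - 5/3*e3, and R ~R = 56/9, so R^-1 = ~R / (56/9).
R v = 119/36 + 7/12*e1 e3
Answer: -23/16*e1 - 29/48*e3


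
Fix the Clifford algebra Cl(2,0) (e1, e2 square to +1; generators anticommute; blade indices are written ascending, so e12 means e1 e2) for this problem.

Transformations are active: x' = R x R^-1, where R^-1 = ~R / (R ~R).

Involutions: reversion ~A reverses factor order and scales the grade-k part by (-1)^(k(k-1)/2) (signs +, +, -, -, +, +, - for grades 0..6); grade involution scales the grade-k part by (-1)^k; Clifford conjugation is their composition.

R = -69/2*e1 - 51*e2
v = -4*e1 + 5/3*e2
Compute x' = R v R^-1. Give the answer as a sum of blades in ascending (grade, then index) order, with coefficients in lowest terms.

~R = -69/2*e1 - 51*e2, and R ~R = 15165/4, so R^-1 = ~R / (15165/4).
R v = 53 - 523/2*e12
Answer: 15344/5055*e1 - 5211/1685*e2


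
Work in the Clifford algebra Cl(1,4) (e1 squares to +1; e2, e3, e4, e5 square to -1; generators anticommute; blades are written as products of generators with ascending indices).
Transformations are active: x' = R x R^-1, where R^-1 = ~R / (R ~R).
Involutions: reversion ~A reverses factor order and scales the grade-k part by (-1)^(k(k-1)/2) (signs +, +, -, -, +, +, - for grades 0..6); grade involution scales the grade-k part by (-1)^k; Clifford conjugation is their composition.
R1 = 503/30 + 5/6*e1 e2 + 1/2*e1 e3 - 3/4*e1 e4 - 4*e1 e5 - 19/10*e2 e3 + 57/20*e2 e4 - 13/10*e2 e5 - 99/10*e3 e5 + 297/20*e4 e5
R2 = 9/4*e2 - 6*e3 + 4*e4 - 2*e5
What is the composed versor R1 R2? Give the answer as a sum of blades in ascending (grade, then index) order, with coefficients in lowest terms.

Distribute over the terms of R2 (each basis-blade product reordered to ascending indices, repeated generators contracted through their squares):
R1 (9/4*e2) = -15/8*e1 + 1509/40*e2 - 171/40*e3 + 513/80*e4 - 117/40*e5 - 9/8*e1 e2 e3 + 27/16*e1 e2 e4 + 9*e1 e2 e5 - 891/40*e2 e3 e5 + 2673/80*e2 e4 e5
R1 (-6*e3) = 3*e1 - 57/5*e2 - 503/5*e3 + 297/5*e5 - 5*e1 e2 e3 - 9/2*e1 e3 e4 - 24*e1 e3 e5 + 171/10*e2 e3 e4 - 39/5*e2 e3 e5 - 891/10*e3 e4 e5
R1 (4*e4) = 3*e1 - 57/5*e2 + 1006/15*e4 + 297/5*e5 + 10/3*e1 e2 e4 + 2*e1 e3 e4 + 16*e1 e4 e5 - 38/5*e2 e3 e4 + 26/5*e2 e4 e5 + 198/5*e3 e4 e5
R1 (-2*e5) = -8*e1 - 13/5*e2 - 99/5*e3 + 297/10*e4 - 503/15*e5 - 5/3*e1 e2 e5 - e1 e3 e5 + 3/2*e1 e4 e5 + 19/5*e2 e3 e5 - 57/10*e2 e4 e5
Summing the partial products and collecting blades:
Answer: -31/8*e1 + 493/40*e2 - 4987/40*e3 + 24763/240*e4 + 9881/120*e5 - 49/8*e1 e2 e3 + 241/48*e1 e2 e4 + 22/3*e1 e2 e5 - 5/2*e1 e3 e4 - 25*e1 e3 e5 + 35/2*e1 e4 e5 + 19/2*e2 e3 e4 - 1051/40*e2 e3 e5 + 2633/80*e2 e4 e5 - 99/2*e3 e4 e5


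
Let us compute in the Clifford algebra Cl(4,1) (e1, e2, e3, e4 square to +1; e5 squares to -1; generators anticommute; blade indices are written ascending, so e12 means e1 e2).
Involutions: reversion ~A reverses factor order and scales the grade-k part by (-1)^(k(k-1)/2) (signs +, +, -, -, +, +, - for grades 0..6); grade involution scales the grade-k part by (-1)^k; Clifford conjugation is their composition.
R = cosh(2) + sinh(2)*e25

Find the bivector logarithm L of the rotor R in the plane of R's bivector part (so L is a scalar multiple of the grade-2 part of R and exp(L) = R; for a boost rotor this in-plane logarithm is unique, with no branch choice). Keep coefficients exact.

The scalar part of R is cosh(2), which determines |rapidity| via cosh; the sign lives in the bivector part, and pairing them (bivector part over sinh of the rapidity = the plane) gives the unique in-plane L = rapidity * plane.
Concretely: cosh(rapidity) = cosh(2) gives rapidity = ±2, and since rapidity/sinh(rapidity) is even the sign is immaterial: L = (rapidity/sinh(rapidity)) * <R>_2 = (2/sinh(2)) * <R>_2.
Answer: 2*e25
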